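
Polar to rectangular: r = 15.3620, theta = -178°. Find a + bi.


a = 15.3620*cos(-178°) = 15.3620*(-0.99939) = -15.3526
b = 15.3620*sin(-178°) = 15.3620*(-0.0349) = -0.5361

-15.3526 - 0.5361i


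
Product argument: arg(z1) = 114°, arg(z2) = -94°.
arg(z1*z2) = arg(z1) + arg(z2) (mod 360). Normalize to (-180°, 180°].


arg(z1*z2) = 114° - 94° = 20°
Normalized to (-180°, 180°]: 20°

20°


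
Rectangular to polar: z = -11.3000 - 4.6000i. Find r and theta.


r = sqrt(127.69+21.16) = sqrt(148.85) = 12.2004
theta = atan2(-4.6, -11.3) = -157.8498 degrees

r = 12.2004, theta = -157.8498 degrees


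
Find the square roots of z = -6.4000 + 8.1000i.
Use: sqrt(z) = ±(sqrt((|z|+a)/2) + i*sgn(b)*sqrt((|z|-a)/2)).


|z| = sqrt(40.96+65.61) = 10.3233
sqrt((|z|+a)/2) = sqrt((10.3233+(-6.4))/2) = sqrt(1.9616) = 1.4006
sqrt((|z|-a)/2) = sqrt((10.3233-(-6.4))/2) = sqrt(8.3616) = 2.8916

±(1.4006 + 2.8916i) i.e. 1.4006 + 2.8916i and -1.4006 - 2.8916i


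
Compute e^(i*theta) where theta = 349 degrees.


cos(349°) = 0.9816
sin(349°) = -0.1908

e^(i*349°) = 0.9816 - 0.1908i


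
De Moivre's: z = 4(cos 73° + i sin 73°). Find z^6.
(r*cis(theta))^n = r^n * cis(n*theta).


r^6 = 4^6 = 4096
n*theta = 6*73° = 438° = 78° (mod 360)
a = 4096*cos(78°) = 851.6063
b = 4096*sin(78°) = 4006.4926

4096 cis(78°) = 851.6063 + 4006.4926i


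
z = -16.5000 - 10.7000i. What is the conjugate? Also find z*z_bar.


z_bar = -16.5000 + 10.7000i
z*z_bar = (-16.5)^2 + (-10.7)^2 = 272.25 + 114.49 = 386.74

z_bar = -16.5000 + 10.7000i, z*z_bar = 386.74


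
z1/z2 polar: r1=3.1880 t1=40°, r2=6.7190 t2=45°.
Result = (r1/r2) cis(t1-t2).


r = 3.1880 / 6.7190 = 0.4745
theta = 40° - 45° = -5° = 355° (mod 360)

0.4745 cis(355°)


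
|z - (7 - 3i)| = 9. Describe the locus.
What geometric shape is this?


|z - z0| = r is a circle with center z0 and radius r.
Center = (7, -3), radius = 9

Circle with center (7, -3) and radius 9


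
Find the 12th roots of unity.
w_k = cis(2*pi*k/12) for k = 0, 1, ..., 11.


The 12th roots of unity are cis(360k/12°) for k=0..11
Angle step = 360/12 = 30°
Primitive root: cis(30°)
Primitive root = 0.8660 + 0.5000i

12 roots at angles: 0°, 30°, 60°, 90°, 120°, 150°, 180°, 210°, 240°, 270°, 300°, 330°


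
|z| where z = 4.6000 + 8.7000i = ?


|z| = sqrt(4.6^2 + 8.7^2) = sqrt(21.16 + 75.69) = sqrt(96.85) = 9.8412

|z| = 9.8412


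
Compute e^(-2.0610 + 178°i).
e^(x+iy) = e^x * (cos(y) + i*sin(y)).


e^-2.0610 = 0.1273
cos(178°) = -0.9994
sin(178°) = 0.0349
Real = 0.1273*(-0.9994) = -0.1272
Imag = 0.1273*0.0349 = 0.0044

-0.1272 + 0.0044i


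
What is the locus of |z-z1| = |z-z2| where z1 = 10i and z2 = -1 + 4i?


Equal distances means the locus is the perpendicular bisector of z1 and z2.
Midpoint = ((0+(-1))/2, (10+4)/2) = (-0.5000, 7.0000)

Perpendicular bisector through (-0.5000, 7.0000)


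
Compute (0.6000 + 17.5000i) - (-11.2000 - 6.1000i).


Real: 0.6 + 11.2 = 11.8
Imag: 17.5 + 6.1 = 23.6

11.8000 + 23.6000i


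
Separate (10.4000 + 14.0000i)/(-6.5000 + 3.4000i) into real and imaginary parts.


Multiply by conjugate: (10.4000 + 14.0000i)(-6.5000 - 3.4000i) / ((-6.5)^2 + 3.4^2)
Numerator real = 10.4*(-6.5) + 14*3.4 = -20
Numerator imag = 14*(-6.5) - 10.4*3.4 = -126.36
Denominator = 53.81
Re(z) = -20/53.81 = -0.3717
Im(z) = -126.36/53.81 = -2.3483

Re(z) = -0.3717, Im(z) = -2.3483


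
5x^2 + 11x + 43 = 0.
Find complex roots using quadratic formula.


disc = 11^2 - 4*5*43 = 121 - 860 = -739
sqrt(|disc|) = sqrt(739) = 27.1846
Real part = -11/(2*5) = -1.1000
Imag part = 27.1846/(2*5) = 2.7185

-1.1000 ± 2.7185i


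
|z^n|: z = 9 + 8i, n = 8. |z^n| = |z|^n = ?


|z| = sqrt(81+64) = sqrt(145) = 12.0416
|z^8| = |z|^8 = (sqrt(145))^8 = 145^4 = 442050625

|z^8| = 442050625


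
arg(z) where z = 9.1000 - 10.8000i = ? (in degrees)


Re = 9.1, Im = -10.8
arg = atan2(-10.8, 9.1) = -49.8828 degrees

arg(z) = -49.8828 degrees


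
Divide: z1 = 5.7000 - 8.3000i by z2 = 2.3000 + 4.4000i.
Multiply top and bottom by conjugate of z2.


Conjugate of z2 = 2.3000 - 4.4000i
Numerator: (5.7000 - 8.3000i)(2.3000 - 4.4000i) = -23.4100 - 44.1700i
Denominator: 2.3^2 + 4.4^2 = 24.65
Result = (-23.4100 - 44.1700i)/24.65

-0.9497 - 1.7919i


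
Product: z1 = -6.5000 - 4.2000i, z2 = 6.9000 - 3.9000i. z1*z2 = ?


Real = -6.5*6.9 - (-4.2)*(-3.9) = -44.85 - 16.38 = -61.23
Imag = -6.5*(-3.9) + 6.9*(-4.2) = 25.35 - (28.98) = -3.63

-61.2300 - 3.6300i


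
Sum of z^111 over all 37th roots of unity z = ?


The roots are w_k = w^k with w = e^(2*pi*i/37), and (w^k)^111 = (w^111)^k.
So S = 1 + u + u^2 + ... + u^(36) with u = w^111.
111 = 3*37 + 0, so 111 is a multiple of 37 and u = (w^37)^3 = 1.
Every one of the 37 terms equals 1: S = 37

S = 37


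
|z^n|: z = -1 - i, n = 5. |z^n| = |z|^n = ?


|z| = sqrt(1+1) = sqrt(2) = 1.4142
|z^5| = |z|^5 = (sqrt(2))^5 = 2^2 * sqrt(2) = 4*sqrt(2)

|z^5| = 4*sqrt(2) ≈ 5.6569


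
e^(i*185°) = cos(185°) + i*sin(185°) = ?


cos(185°) = -0.9962
sin(185°) = -0.0872

e^(i*185°) = -0.9962 - 0.0872i


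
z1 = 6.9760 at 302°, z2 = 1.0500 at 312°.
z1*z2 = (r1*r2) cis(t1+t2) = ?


r = 6.9760 * 1.0500 = 7.3248
theta = 302° + 312° = 614° = 254° (mod 360)

7.3248 cis(254°)


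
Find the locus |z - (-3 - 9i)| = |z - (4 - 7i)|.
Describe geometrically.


Equal distances means the locus is the perpendicular bisector of z1 and z2.
Midpoint = ((-3+4)/2, (-9+(-7))/2) = (0.5000, -8.0000)

Perpendicular bisector through (0.5000, -8.0000)


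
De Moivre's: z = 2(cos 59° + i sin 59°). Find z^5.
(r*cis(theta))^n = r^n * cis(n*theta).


r^5 = 2^5 = 32
n*theta = 5*59° = 295° = 295° (mod 360)
a = 32*cos(295°) = 13.5238
b = 32*sin(295°) = -29.0018

32 cis(295°) = 13.5238 - 29.0018i


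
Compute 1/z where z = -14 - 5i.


|z|^2 = 196+25 = 221
1/z = (-14 + 5i)/221

1/z = -0.0633 + 0.0226i


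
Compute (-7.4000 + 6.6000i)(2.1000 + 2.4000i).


Real = -7.4*2.1 - 6.6*2.4 = -15.54 - 15.84 = -31.38
Imag = -7.4*2.4 + 2.1*6.6 = -17.76 + 13.86 = -3.9

-31.3800 - 3.9000i


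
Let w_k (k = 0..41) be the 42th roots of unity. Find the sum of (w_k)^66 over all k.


The roots are w_k = w^k with w = e^(2*pi*i/42), and (w^k)^66 = (w^66)^k.
So S = 1 + u + u^2 + ... + u^(41) with u = w^66.
66 = 1*42 + 24, so 66 is not a multiple of 42: u = (w^42)^1 * w^24 = w^24 ≠ 1 (w is a primitive 42th root), while u^42 = (w^42)^66 = 1.
Geometric series: S = (1 - u^42)/(1 - u) = (1 - 1)/(1 - u) = 0

S = 0


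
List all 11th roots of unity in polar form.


The 11th roots of unity are cis(360k/11°) for k=0..10
Angle step = 360/11 = 32.7273°
Primitive root: cis(32.7273°)
Primitive root = 0.8413 + 0.5406i

11 roots at angles: 0°, 32.7273°, 65.4545°, 98.1818°, 130.9091°, 163.6364°, 196.3636°, 229.0909°, 261.8182°, 294.5455°, 327.2727°


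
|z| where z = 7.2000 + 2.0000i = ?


|z| = sqrt(7.2^2 + 2^2) = sqrt(51.84 + 4) = sqrt(55.84) = 7.4726

|z| = 7.4726


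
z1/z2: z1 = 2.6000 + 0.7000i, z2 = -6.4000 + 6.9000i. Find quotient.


Conjugate of z2 = -6.4000 - 6.9000i
Numerator: (2.6000 + 0.7000i)(-6.4000 - 6.9000i) = -11.8100 - 22.4200i
Denominator: (-6.4)^2 + 6.9^2 = 88.57
Result = (-11.8100 - 22.4200i)/88.57

-0.1333 - 0.2531i


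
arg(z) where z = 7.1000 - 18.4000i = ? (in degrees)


Re = 7.1, Im = -18.4
arg = atan2(-18.4, 7.1) = -68.8999 degrees

arg(z) = -68.8999 degrees


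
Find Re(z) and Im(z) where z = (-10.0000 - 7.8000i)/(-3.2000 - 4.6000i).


Multiply by conjugate: (-10.0000 - 7.8000i)(-3.2000 + 4.6000i) / ((-3.2)^2 + (-4.6)^2)
Numerator real = -10*(-3.2) - (7.8)*(-4.6) = 67.88
Numerator imag = -7.8*(-3.2) - (-10)*(-4.6) = -21.04
Denominator = 31.4
Re(z) = 67.88/31.4 = 2.1618
Im(z) = -21.04/31.4 = -0.6701

Re(z) = 2.1618, Im(z) = -0.6701


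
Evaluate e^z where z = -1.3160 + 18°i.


e^-1.3160 = 0.2682
cos(18°) = 0.9511
sin(18°) = 0.309
Real = 0.2682*0.9511 = 0.2551
Imag = 0.2682*0.309 = 0.0829

0.2551 + 0.0829i


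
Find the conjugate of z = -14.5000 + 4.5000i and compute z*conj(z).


z_bar = -14.5000 - 4.5000i
z*z_bar = (-14.5)^2 + 4.5^2 = 210.25 + 20.25 = 230.5

z_bar = -14.5000 - 4.5000i, z*z_bar = 230.5


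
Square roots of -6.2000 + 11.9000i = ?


|z| = sqrt(38.44+141.61) = 13.4183
sqrt((|z|+a)/2) = sqrt((13.4183+(-6.2))/2) = sqrt(3.6091) = 1.8998
sqrt((|z|-a)/2) = sqrt((13.4183-(-6.2))/2) = sqrt(9.8091) = 3.1320

±(1.8998 + 3.1320i) i.e. 1.8998 + 3.1320i and -1.8998 - 3.1320i


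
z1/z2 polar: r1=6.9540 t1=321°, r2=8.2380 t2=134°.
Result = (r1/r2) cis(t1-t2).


r = 6.9540 / 8.2380 = 0.8441
theta = 321° - 134° = 187° = 187° (mod 360)

0.8441 cis(187°)


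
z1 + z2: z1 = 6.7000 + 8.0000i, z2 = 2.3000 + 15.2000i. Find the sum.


Real: 6.7 + 2.3 = 9
Imag: 8 + 15.2 = 23.2

9.0000 + 23.2000i


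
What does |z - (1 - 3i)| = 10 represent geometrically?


|z - z0| = r is a circle with center z0 and radius r.
Center = (1, -3), radius = 10

Circle with center (1, -3) and radius 10


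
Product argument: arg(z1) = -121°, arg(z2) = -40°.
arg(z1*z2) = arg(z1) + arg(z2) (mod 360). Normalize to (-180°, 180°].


arg(z1*z2) = -121° - 40° = -161°
Normalized to (-180°, 180°]: -161°

-161°


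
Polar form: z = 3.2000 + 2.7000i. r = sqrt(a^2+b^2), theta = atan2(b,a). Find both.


r = sqrt(10.24+7.29) = sqrt(17.53) = 4.1869
theta = atan2(2.7, 3.2) = 40.1560 degrees

r = 4.1869, theta = 40.1560 degrees


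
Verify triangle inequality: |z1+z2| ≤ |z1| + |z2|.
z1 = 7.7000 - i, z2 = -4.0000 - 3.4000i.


|z1| = sqrt(7.7^2 + (-1)^2) = sqrt(60.29) = 7.7647
|z2| = sqrt((-4)^2 + (-3.4)^2) = sqrt(27.56) = 5.2498
z1+z2 = 3.7000 - 4.4000i
|z1+z2| = sqrt(33.05) = 5.7489
|z1|+|z2| = 7.7647 + 5.2498 = 13.0145

|z1+z2| = 5.7489 ≤ |z1|+|z2| = 13.0145 (verified)


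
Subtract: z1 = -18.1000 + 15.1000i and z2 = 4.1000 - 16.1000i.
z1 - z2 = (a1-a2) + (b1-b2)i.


Real: -18.1 - 4.1 = -22.2
Imag: 15.1 + 16.1 = 31.2

-22.2000 + 31.2000i


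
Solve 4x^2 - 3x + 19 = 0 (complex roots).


disc = (-3)^2 - 4*4*19 = 9 - 304 = -295
sqrt(|disc|) = sqrt(295) = 17.1756
Real part = 3/(2*4) = 0.3750
Imag part = 17.1756/(2*4) = 2.1469

0.3750 ± 2.1469i


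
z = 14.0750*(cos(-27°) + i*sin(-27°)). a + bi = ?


a = 14.0750*cos(-27°) = 14.0750*0.891007 = 12.5409
b = 14.0750*sin(-27°) = 14.0750*(-0.45399) = -6.3899

12.5409 - 6.3899i


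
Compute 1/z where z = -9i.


|z|^2 = 0+81 = 81
1/z = (0 + 9i)/81

1/z = 0 + 0.1111i


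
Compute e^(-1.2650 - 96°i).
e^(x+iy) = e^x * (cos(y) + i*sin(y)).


e^-1.2650 = 0.2822
cos(-96°) = -0.1045
sin(-96°) = -0.99452
Real = 0.2822*(-0.1045) = -0.0295
Imag = 0.2822*(-0.99452) = -0.2807

-0.0295 - 0.2807i


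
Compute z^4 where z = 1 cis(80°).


r^4 = 1^4 = 1
n*theta = 4*80° = 320° = 320° (mod 360)
a = 1*cos(320°) = 0.7660
b = 1*sin(320°) = -0.6428

1 cis(320°) = 0.7660 - 0.6428i


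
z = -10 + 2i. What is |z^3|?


|z| = sqrt(100+4) = sqrt(104) = 10.1980
|z^3| = |z|^3 = (sqrt(104))^3 = 104*sqrt(104)

|z^3| = 104*sqrt(104) ≈ 1060.5961


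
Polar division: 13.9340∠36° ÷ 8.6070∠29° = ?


r = 13.9340 / 8.6070 = 1.6189
theta = 36° - 29° = 7° = 7° (mod 360)

1.6189 cis(7°)


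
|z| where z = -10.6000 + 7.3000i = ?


|z| = sqrt((-10.6)^2 + 7.3^2) = sqrt(112.36 + 53.29) = sqrt(165.65) = 12.8705

|z| = 12.8705


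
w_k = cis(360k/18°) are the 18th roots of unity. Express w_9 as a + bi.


Angle = 360*9/18 = 180°
a = cos(180°) = -1.0000
b = sin(180°) = 0

-1.0000 + 0i


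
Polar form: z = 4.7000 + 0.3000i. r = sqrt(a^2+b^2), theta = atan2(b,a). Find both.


r = sqrt(22.09+0.09) = sqrt(22.18) = 4.7096
theta = atan2(0.3, 4.7) = 3.6522 degrees

r = 4.7096, theta = 3.6522 degrees


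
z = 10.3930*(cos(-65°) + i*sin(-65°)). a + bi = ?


a = 10.3930*cos(-65°) = 10.3930*0.42262 = 4.3923
b = 10.3930*sin(-65°) = 10.3930*(-0.90631) = -9.4193

4.3923 - 9.4193i


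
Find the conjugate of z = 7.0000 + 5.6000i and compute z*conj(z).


z_bar = 7.0000 - 5.6000i
z*z_bar = 7^2 + 5.6^2 = 49 + 31.36 = 80.36

z_bar = 7.0000 - 5.6000i, z*z_bar = 80.36


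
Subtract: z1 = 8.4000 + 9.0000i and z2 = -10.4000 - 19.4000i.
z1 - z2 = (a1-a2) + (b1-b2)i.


Real: 8.4 + 10.4 = 18.8
Imag: 9 + 19.4 = 28.4

18.8000 + 28.4000i


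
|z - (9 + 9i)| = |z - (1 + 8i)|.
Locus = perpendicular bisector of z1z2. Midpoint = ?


Equal distances means the locus is the perpendicular bisector of z1 and z2.
Midpoint = ((9+1)/2, (9+8)/2) = (5.0000, 8.5000)

Perpendicular bisector through (5.0000, 8.5000)


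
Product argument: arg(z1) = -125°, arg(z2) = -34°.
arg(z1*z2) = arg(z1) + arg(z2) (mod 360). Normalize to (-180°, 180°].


arg(z1*z2) = -125° - 34° = -159°
Normalized to (-180°, 180°]: -159°

-159°


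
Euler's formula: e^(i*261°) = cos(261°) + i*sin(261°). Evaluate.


cos(261°) = -0.1564
sin(261°) = -0.9877

e^(i*261°) = -0.1564 - 0.9877i


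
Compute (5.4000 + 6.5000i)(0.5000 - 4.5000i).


Real = 5.4*0.5 - 6.5*(-4.5) = 2.7 - (-29.25) = 31.95
Imag = 5.4*(-4.5) + 0.5*6.5 = -24.3 + 3.25 = -21.05

31.9500 - 21.0500i


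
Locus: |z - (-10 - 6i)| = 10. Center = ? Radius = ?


|z - z0| = r is a circle with center z0 and radius r.
Center = (-10, -6), radius = 10

Circle with center (-10, -6) and radius 10


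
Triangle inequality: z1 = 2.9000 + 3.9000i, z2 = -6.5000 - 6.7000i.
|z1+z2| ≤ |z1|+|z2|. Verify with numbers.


|z1| = sqrt(2.9^2 + 3.9^2) = sqrt(23.62) = 4.8600
|z2| = sqrt((-6.5)^2 + (-6.7)^2) = sqrt(87.14) = 9.3349
z1+z2 = -3.6000 - 2.8000i
|z1+z2| = sqrt(20.8) = 4.5607
|z1|+|z2| = 4.8600 + 9.3349 = 14.1949

|z1+z2| = 4.5607 ≤ |z1|+|z2| = 14.1949 (verified)


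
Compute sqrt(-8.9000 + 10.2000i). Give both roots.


|z| = sqrt(79.21+104.04) = 13.5370
sqrt((|z|+a)/2) = sqrt((13.5370+(-8.9))/2) = sqrt(2.3185) = 1.5227
sqrt((|z|-a)/2) = sqrt((13.5370-(-8.9))/2) = sqrt(11.2185) = 3.3494

±(1.5227 + 3.3494i) i.e. 1.5227 + 3.3494i and -1.5227 - 3.3494i


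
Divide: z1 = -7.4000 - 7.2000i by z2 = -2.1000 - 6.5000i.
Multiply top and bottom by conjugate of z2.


Conjugate of z2 = -2.1000 + 6.5000i
Numerator: (-7.4000 - 7.2000i)(-2.1000 + 6.5000i) = 62.3400 - 32.9800i
Denominator: (-2.1)^2 + (-6.5)^2 = 46.66
Result = (62.3400 - 32.9800i)/46.66

1.3360 - 0.7068i


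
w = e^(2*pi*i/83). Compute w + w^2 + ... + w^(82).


With w = e^(2*pi*i/83), all 83 of the 83th roots of unity w^0 = 1, w, ..., w^(82) sum to 0: 1 + w + ... + w^(82) = (1 - w^83)/(1 - w) = 0 since w^83 = 1, w ≠ 1.
Removing the root 1: w + w^2 + ... + w^(82) = 0 - 1 = -1

Sum = -1


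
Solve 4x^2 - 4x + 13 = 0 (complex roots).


disc = (-4)^2 - 4*4*13 = 16 - 208 = -192
sqrt(|disc|) = sqrt(192) = 13.8564
Real part = 4/(2*4) = 0.5000
Imag part = 13.8564/(2*4) = 1.7321

0.5000 ± 1.7321i


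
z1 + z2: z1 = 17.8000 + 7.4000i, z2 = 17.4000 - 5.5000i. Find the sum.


Real: 17.8 + 17.4 = 35.2
Imag: 7.4 - 5.5 = 1.9

35.2000 + 1.9000i


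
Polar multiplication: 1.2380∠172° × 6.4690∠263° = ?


r = 1.2380 * 6.4690 = 8.0086
theta = 172° + 263° = 435° = 75° (mod 360)

8.0086 cis(75°)


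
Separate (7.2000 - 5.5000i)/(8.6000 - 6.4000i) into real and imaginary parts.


Multiply by conjugate: (7.2000 - 5.5000i)(8.6000 + 6.4000i) / (8.6^2 + (-6.4)^2)
Numerator real = 7.2*8.6 - (5.5)*(-6.4) = 97.12
Numerator imag = -5.5*8.6 - 7.2*(-6.4) = -1.22
Denominator = 114.92
Re(z) = 97.12/114.92 = 0.8451
Im(z) = -1.22/114.92 = -0.0106

Re(z) = 0.8451, Im(z) = -0.0106


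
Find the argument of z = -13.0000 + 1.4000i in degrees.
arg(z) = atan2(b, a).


Re = -13, Im = 1.4
arg = atan2(1.4, -13) = 173.8534 degrees

arg(z) = 173.8534 degrees


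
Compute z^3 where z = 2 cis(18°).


r^3 = 2^3 = 8
n*theta = 3*18° = 54° = 54° (mod 360)
a = 8*cos(54°) = 4.7023
b = 8*sin(54°) = 6.4721

8 cis(54°) = 4.7023 + 6.4721i


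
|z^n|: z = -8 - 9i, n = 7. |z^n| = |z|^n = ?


|z| = sqrt(64+81) = sqrt(145) = 12.0416
|z^7| = |z|^7 = (sqrt(145))^7 = 145^3 * sqrt(145) = 3048625*sqrt(145)

|z^7| = 3048625*sqrt(145) ≈ 36710306.2728


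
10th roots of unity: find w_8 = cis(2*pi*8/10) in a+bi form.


Angle = 360*8/10 = 288°
a = cos(288°) = 0.3090
b = sin(288°) = -0.9511

0.3090 - 0.9511i


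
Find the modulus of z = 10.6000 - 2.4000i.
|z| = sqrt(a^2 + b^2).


|z| = sqrt(10.6^2 + (-2.4)^2) = sqrt(112.36 + 5.76) = sqrt(118.12) = 10.8683

|z| = 10.8683


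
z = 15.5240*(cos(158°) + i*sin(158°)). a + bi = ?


a = 15.5240*cos(158°) = 15.5240*(-0.927184) = -14.3936
b = 15.5240*sin(158°) = 15.5240*0.37461 = 5.8154

-14.3936 + 5.8154i


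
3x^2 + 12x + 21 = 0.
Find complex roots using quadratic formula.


disc = 12^2 - 4*3*21 = 144 - 252 = -108
sqrt(|disc|) = sqrt(108) = 10.3923
Real part = -12/(2*3) = -2.0000
Imag part = 10.3923/(2*3) = 1.7321

-2.0000 ± 1.7321i


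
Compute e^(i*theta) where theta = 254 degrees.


cos(254°) = -0.2756
sin(254°) = -0.9613

e^(i*254°) = -0.2756 - 0.9613i


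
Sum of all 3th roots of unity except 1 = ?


With w = e^(2*pi*i/3), all 3 of the 3th roots of unity w^0 = 1, w, ..., w^(2) sum to 0: 1 + w + ... + w^(2) = (1 - w^3)/(1 - w) = 0 since w^3 = 1, w ≠ 1.
Removing the root 1: w + w^2 + ... + w^(2) = 0 - 1 = -1

Sum = -1


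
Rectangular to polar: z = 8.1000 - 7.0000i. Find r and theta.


r = sqrt(65.61+49) = sqrt(114.61) = 10.7056
theta = atan2(-7, 8.1) = -40.8335 degrees

r = 10.7056, theta = -40.8335 degrees


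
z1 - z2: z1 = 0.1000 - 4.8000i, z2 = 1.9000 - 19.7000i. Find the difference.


Real: 0.1 - 1.9 = -1.8
Imag: -4.8 + 19.7 = 14.9

-1.8000 + 14.9000i


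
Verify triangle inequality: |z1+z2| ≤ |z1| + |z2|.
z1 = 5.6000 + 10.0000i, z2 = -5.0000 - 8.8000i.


|z1| = sqrt(5.6^2 + 10^2) = sqrt(131.36) = 11.4612
|z2| = sqrt((-5)^2 + (-8.8)^2) = sqrt(102.44) = 10.1213
z1+z2 = 0.6000 + 1.2000i
|z1+z2| = sqrt(1.8) = 1.3416
|z1|+|z2| = 11.4612 + 10.1213 = 21.5825

|z1+z2| = 1.3416 ≤ |z1|+|z2| = 21.5825 (verified)


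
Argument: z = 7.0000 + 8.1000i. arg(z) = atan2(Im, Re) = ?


Re = 7, Im = 8.1
arg = atan2(8.1, 7) = 49.1665 degrees

arg(z) = 49.1665 degrees


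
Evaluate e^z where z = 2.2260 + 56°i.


e^2.2260 = 9.26274
cos(56°) = 0.5592
sin(56°) = 0.82904
Real = 9.26274*0.5592 = 5.1797
Imag = 9.26274*0.82904 = 7.6792

5.1797 + 7.6792i


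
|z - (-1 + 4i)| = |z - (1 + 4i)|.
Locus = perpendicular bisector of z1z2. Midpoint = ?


Equal distances means the locus is the perpendicular bisector of z1 and z2.
Midpoint = ((-1+1)/2, (4+4)/2) = (0, 4.0000)

Perpendicular bisector through (0, 4.0000)


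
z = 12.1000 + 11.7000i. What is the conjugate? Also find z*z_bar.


z_bar = 12.1000 - 11.7000i
z*z_bar = 12.1^2 + 11.7^2 = 146.41 + 136.89 = 283.3

z_bar = 12.1000 - 11.7000i, z*z_bar = 283.3


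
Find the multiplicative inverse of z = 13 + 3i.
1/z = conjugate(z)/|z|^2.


|z|^2 = 169+9 = 178
1/z = (13 - 3i)/178

1/z = 0.0730 - 0.0169i


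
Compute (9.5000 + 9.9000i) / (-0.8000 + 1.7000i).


Conjugate of z2 = -0.8000 - 1.7000i
Numerator: (9.5000 + 9.9000i)(-0.8000 - 1.7000i) = 9.2300 - 24.0700i
Denominator: (-0.8)^2 + 1.7^2 = 3.53
Result = (9.2300 - 24.0700i)/3.53

2.6147 - 6.8187i


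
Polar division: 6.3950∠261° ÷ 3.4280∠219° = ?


r = 6.3950 / 3.4280 = 1.8655
theta = 261° - 219° = 42° = 42° (mod 360)

1.8655 cis(42°)


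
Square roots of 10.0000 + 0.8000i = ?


|z| = sqrt(100+0.64) = 10.0319
sqrt((|z|+a)/2) = sqrt((10.0319+10)/2) = sqrt(10.0160) = 3.1648
sqrt((|z|-a)/2) = sqrt((10.0319-10)/2) = sqrt(0.0160) = 0.1264

±(3.1648 + 0.1264i) i.e. 3.1648 + 0.1264i and -3.1648 - 0.1264i


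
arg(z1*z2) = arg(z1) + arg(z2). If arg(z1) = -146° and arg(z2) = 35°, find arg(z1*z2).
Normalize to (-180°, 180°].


arg(z1*z2) = -146° + 35° = -111°
Normalized to (-180°, 180°]: -111°

-111°


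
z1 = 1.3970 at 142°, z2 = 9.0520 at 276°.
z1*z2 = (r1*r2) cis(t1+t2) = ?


r = 1.3970 * 9.0520 = 12.6456
theta = 142° + 276° = 418° = 58° (mod 360)

12.6456 cis(58°)


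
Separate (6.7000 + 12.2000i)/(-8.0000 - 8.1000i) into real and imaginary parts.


Multiply by conjugate: (6.7000 + 12.2000i)(-8.0000 + 8.1000i) / ((-8)^2 + (-8.1)^2)
Numerator real = 6.7*(-8) + 12.2*(-8.1) = -152.42
Numerator imag = 12.2*(-8) - 6.7*(-8.1) = -43.33
Denominator = 129.61
Re(z) = -152.42/129.61 = -1.1760
Im(z) = -43.33/129.61 = -0.3343

Re(z) = -1.1760, Im(z) = -0.3343


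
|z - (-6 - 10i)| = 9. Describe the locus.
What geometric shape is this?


|z - z0| = r is a circle with center z0 and radius r.
Center = (-6, -10), radius = 9

Circle with center (-6, -10) and radius 9


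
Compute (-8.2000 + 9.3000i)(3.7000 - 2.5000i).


Real = -8.2*3.7 - 9.3*(-2.5) = -30.34 - (-23.25) = -7.09
Imag = -8.2*(-2.5) + 3.7*9.3 = 20.5 + 34.41 = 54.91

-7.0900 + 54.9100i


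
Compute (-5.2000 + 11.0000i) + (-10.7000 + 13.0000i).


Real: -5.2 - 10.7 = -15.9
Imag: 11 + 13 = 24

-15.9000 + 24.0000i


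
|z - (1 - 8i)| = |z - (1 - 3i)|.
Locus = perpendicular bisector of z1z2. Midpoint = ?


Equal distances means the locus is the perpendicular bisector of z1 and z2.
Midpoint = ((1+1)/2, (-8+(-3))/2) = (1.0000, -5.5000)

Perpendicular bisector through (1.0000, -5.5000)


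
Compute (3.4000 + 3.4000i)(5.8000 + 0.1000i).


Real = 3.4*5.8 - 3.4*0.1 = 19.72 - 0.34 = 19.38
Imag = 3.4*0.1 + 5.8*3.4 = 0.34 + 19.72 = 20.06

19.3800 + 20.0600i


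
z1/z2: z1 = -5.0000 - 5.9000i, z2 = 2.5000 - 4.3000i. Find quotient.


Conjugate of z2 = 2.5000 + 4.3000i
Numerator: (-5.0000 - 5.9000i)(2.5000 + 4.3000i) = 12.8700 - 36.2500i
Denominator: 2.5^2 + (-4.3)^2 = 24.74
Result = (12.8700 - 36.2500i)/24.74

0.5202 - 1.4652i


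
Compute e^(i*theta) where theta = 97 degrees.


cos(97°) = -0.1219
sin(97°) = 0.9925

e^(i*97°) = -0.1219 + 0.9925i


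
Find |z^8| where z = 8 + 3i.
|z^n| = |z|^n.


|z| = sqrt(64+9) = sqrt(73) = 8.5440
|z^8| = |z|^8 = (sqrt(73))^8 = 73^4 = 28398241

|z^8| = 28398241


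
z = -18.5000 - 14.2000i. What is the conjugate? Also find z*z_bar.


z_bar = -18.5000 + 14.2000i
z*z_bar = (-18.5)^2 + (-14.2)^2 = 342.25 + 201.64 = 543.89

z_bar = -18.5000 + 14.2000i, z*z_bar = 543.89


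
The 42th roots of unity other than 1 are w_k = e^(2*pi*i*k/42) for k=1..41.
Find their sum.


With w = e^(2*pi*i/42), all 42 of the 42th roots of unity w^0 = 1, w, ..., w^(41) sum to 0: 1 + w + ... + w^(41) = (1 - w^42)/(1 - w) = 0 since w^42 = 1, w ≠ 1.
Removing the root 1: w + w^2 + ... + w^(41) = 0 - 1 = -1

Sum = -1


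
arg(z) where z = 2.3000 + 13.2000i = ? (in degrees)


Re = 2.3, Im = 13.2
arg = atan2(13.2, 2.3) = 80.1159 degrees

arg(z) = 80.1159 degrees


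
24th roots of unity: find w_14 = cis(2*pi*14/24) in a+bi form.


Angle = 360*14/24 = 210°
a = cos(210°) = -0.8660
b = sin(210°) = -0.5000

-0.8660 - 0.5000i


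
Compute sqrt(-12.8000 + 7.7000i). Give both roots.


|z| = sqrt(163.84+59.29) = 14.9375
sqrt((|z|+a)/2) = sqrt((14.9375+(-12.8))/2) = sqrt(1.0688) = 1.0338
sqrt((|z|-a)/2) = sqrt((14.9375-(-12.8))/2) = sqrt(13.8688) = 3.7241

±(1.0338 + 3.7241i) i.e. 1.0338 + 3.7241i and -1.0338 - 3.7241i


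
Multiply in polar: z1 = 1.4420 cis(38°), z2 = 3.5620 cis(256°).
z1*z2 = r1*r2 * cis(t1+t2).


r = 1.4420 * 3.5620 = 5.1364
theta = 38° + 256° = 294° = 294° (mod 360)

5.1364 cis(294°)


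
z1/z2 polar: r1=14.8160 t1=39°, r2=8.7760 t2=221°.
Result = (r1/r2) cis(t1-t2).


r = 14.8160 / 8.7760 = 1.6882
theta = 39° - 221° = -182° = 178° (mod 360)

1.6882 cis(178°)


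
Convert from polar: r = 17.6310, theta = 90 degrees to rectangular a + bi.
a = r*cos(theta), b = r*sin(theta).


a = 17.6310*cos(90°) = 17.6310*0 = 0
b = 17.6310*sin(90°) = 17.6310*1 = 17.6310

0 + 17.6310i


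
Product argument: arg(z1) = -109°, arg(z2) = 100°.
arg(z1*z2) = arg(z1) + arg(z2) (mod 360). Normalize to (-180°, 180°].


arg(z1*z2) = -109° + 100° = -9°
Normalized to (-180°, 180°]: -9°

-9°


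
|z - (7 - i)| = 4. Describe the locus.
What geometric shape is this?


|z - z0| = r is a circle with center z0 and radius r.
Center = (7, -1), radius = 4

Circle with center (7, -1) and radius 4


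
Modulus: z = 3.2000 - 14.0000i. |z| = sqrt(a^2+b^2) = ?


|z| = sqrt(3.2^2 + (-14)^2) = sqrt(10.24 + 196) = sqrt(206.24) = 14.3611

|z| = 14.3611


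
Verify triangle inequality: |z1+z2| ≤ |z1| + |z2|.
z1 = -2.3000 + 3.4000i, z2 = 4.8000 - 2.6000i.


|z1| = sqrt((-2.3)^2 + 3.4^2) = sqrt(16.85) = 4.1049
|z2| = sqrt(4.8^2 + (-2.6)^2) = sqrt(29.8) = 5.4589
z1+z2 = 2.5000 + 0.8000i
|z1+z2| = sqrt(6.89) = 2.6249
|z1|+|z2| = 4.1049 + 5.4589 = 9.5638

|z1+z2| = 2.6249 ≤ |z1|+|z2| = 9.5638 (verified)


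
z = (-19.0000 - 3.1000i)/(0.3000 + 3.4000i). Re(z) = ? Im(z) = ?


Multiply by conjugate: (-19.0000 - 3.1000i)(0.3000 - 3.4000i) / (0.3^2 + 3.4^2)
Numerator real = -19*0.3 - (3.1)*3.4 = -16.24
Numerator imag = -3.1*0.3 - (-19)*3.4 = 63.67
Denominator = 11.65
Re(z) = -16.24/11.65 = -1.3940
Im(z) = 63.67/11.65 = 5.4652

Re(z) = -1.3940, Im(z) = 5.4652


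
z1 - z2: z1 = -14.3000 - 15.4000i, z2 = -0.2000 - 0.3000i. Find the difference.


Real: -14.3 + 0.2 = -14.1
Imag: -15.4 + 0.3 = -15.1

-14.1000 - 15.1000i


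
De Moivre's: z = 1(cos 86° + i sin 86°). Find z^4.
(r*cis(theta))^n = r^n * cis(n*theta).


r^4 = 1^4 = 1
n*theta = 4*86° = 344° = 344° (mod 360)
a = 1*cos(344°) = 0.9613
b = 1*sin(344°) = -0.2756

1 cis(344°) = 0.9613 - 0.2756i


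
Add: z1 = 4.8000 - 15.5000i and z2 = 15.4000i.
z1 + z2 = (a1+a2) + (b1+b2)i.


Real: 4.8 + 0 = 4.8
Imag: -15.5 + 15.4 = -0.1

4.8000 - 0.1000i


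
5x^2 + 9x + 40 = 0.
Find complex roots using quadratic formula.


disc = 9^2 - 4*5*40 = 81 - 800 = -719
sqrt(|disc|) = sqrt(719) = 26.8142
Real part = -9/(2*5) = -0.9000
Imag part = 26.8142/(2*5) = 2.6814

-0.9000 ± 2.6814i


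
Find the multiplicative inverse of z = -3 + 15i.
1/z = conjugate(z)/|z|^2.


|z|^2 = 9+225 = 234
1/z = (-3 - 15i)/234

1/z = -0.0128 - 0.0641i


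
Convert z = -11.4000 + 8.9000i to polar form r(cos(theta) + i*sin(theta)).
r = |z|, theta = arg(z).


r = sqrt(129.96+79.21) = sqrt(209.17) = 14.4627
theta = atan2(8.9, -11.4) = 142.0208 degrees

r = 14.4627, theta = 142.0208 degrees


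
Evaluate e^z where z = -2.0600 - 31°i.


e^-2.0600 = 0.12745
cos(-31°) = 0.85717
sin(-31°) = -0.515
Real = 0.12745*0.85717 = 0.1092
Imag = 0.12745*(-0.515) = -0.0656

0.1092 - 0.0656i


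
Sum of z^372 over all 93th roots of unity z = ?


The roots are w_k = w^k with w = e^(2*pi*i/93), and (w^k)^372 = (w^372)^k.
So S = 1 + u + u^2 + ... + u^(92) with u = w^372.
372 = 4*93 + 0, so 372 is a multiple of 93 and u = (w^93)^4 = 1.
Every one of the 93 terms equals 1: S = 93

S = 93


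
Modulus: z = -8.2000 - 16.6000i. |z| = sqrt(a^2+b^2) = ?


|z| = sqrt((-8.2)^2 + (-16.6)^2) = sqrt(67.24 + 275.56) = sqrt(342.8) = 18.5149

|z| = 18.5149


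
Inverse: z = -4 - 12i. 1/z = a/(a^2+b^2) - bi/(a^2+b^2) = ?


|z|^2 = 16+144 = 160
1/z = (-4 + 12i)/160

1/z = -0.0250 + 0.0750i


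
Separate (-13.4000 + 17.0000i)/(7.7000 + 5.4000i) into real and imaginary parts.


Multiply by conjugate: (-13.4000 + 17.0000i)(7.7000 - 5.4000i) / (7.7^2 + 5.4^2)
Numerator real = -13.4*7.7 + 17*5.4 = -11.38
Numerator imag = 17*7.7 - (-13.4)*5.4 = 203.26
Denominator = 88.45
Re(z) = -11.38/88.45 = -0.1287
Im(z) = 203.26/88.45 = 2.2980

Re(z) = -0.1287, Im(z) = 2.2980


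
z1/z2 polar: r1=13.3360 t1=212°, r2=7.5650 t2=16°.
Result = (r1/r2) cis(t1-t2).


r = 13.3360 / 7.5650 = 1.7629
theta = 212° - 16° = 196° = 196° (mod 360)

1.7629 cis(196°)


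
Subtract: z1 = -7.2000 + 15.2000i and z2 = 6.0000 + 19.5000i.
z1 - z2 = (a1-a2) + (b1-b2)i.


Real: -7.2 - 6 = -13.2
Imag: 15.2 - 19.5 = -4.3

-13.2000 - 4.3000i


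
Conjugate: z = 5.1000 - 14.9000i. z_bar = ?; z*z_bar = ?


z_bar = 5.1000 + 14.9000i
z*z_bar = 5.1^2 + (-14.9)^2 = 26.01 + 222.01 = 248.02

z_bar = 5.1000 + 14.9000i, z*z_bar = 248.02


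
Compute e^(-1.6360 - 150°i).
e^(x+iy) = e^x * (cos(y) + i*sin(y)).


e^-1.6360 = 0.1948
cos(-150°) = -0.866
sin(-150°) = -0.5
Real = 0.1948*(-0.866) = -0.1687
Imag = 0.1948*(-0.5) = -0.0974

-0.1687 - 0.0974i


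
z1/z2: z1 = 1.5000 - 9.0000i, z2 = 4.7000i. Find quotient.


Conjugate of z2 = -4.7000i
Numerator: (1.5000 - 9.0000i)(-4.7000i) = -42.3000 - 7.0500i
Denominator: 0^2 + 4.7^2 = 22.09
Result = (-42.3000 - 7.0500i)/22.09

-1.9149 - 0.3191i


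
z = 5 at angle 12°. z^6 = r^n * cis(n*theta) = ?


r^6 = 5^6 = 15625
n*theta = 6*12° = 72° = 72° (mod 360)
a = 15625*cos(72°) = 4828.3905
b = 15625*sin(72°) = 14860.2581

15625 cis(72°) = 4828.3905 + 14860.2581i


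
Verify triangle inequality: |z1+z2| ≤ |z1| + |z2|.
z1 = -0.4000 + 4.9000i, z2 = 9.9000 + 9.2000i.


|z1| = sqrt((-0.4)^2 + 4.9^2) = sqrt(24.17) = 4.9163
|z2| = sqrt(9.9^2 + 9.2^2) = sqrt(182.65) = 13.5148
z1+z2 = 9.5000 + 14.1000i
|z1+z2| = sqrt(289.06) = 17.0018
|z1|+|z2| = 4.9163 + 13.5148 = 18.4311

|z1+z2| = 17.0018 ≤ |z1|+|z2| = 18.4311 (verified)


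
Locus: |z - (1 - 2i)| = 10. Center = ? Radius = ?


|z - z0| = r is a circle with center z0 and radius r.
Center = (1, -2), radius = 10

Circle with center (1, -2) and radius 10


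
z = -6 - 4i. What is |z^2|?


|z| = sqrt(36+16) = sqrt(52) = 7.2111
|z^2| = |z|^2 = (sqrt(52))^2 = 52

|z^2| = 52


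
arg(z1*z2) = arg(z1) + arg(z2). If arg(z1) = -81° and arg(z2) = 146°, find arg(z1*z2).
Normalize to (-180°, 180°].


arg(z1*z2) = -81° + 146° = 65°
Normalized to (-180°, 180°]: 65°

65°


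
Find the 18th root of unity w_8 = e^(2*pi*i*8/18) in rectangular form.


Angle = 360*8/18 = 160°
a = cos(160°) = -0.9397
b = sin(160°) = 0.3420

-0.9397 + 0.3420i


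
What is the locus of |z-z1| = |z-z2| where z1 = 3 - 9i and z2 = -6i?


Equal distances means the locus is the perpendicular bisector of z1 and z2.
Midpoint = ((3+0)/2, (-9+(-6))/2) = (1.5000, -7.5000)

Perpendicular bisector through (1.5000, -7.5000)


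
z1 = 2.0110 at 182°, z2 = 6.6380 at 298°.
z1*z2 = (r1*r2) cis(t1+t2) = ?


r = 2.0110 * 6.6380 = 13.3490
theta = 182° + 298° = 480° = 120° (mod 360)

13.3490 cis(120°)


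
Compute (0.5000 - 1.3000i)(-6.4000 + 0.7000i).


Real = 0.5*(-6.4) - (-1.3)*0.7 = -3.2 - (-0.91) = -2.29
Imag = 0.5*0.7 - (6.4)*(-1.3) = 0.35 + 8.32 = 8.67

-2.2900 + 8.6700i


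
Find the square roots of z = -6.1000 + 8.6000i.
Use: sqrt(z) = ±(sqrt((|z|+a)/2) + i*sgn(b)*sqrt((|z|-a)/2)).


|z| = sqrt(37.21+73.96) = 10.5437
sqrt((|z|+a)/2) = sqrt((10.5437+(-6.1))/2) = sqrt(2.2219) = 1.4906
sqrt((|z|-a)/2) = sqrt((10.5437-(-6.1))/2) = sqrt(8.3219) = 2.8848

±(1.4906 + 2.8848i) i.e. 1.4906 + 2.8848i and -1.4906 - 2.8848i


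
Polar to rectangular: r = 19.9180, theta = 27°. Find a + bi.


a = 19.9180*cos(27°) = 19.9180*0.89101 = 17.7471
b = 19.9180*sin(27°) = 19.9180*0.45399 = 9.0426

17.7471 + 9.0426i


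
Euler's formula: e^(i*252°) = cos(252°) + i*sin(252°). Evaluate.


cos(252°) = -0.3090
sin(252°) = -0.9511

e^(i*252°) = -0.3090 - 0.9511i


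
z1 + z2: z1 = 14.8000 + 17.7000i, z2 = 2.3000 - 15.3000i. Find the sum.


Real: 14.8 + 2.3 = 17.1
Imag: 17.7 - 15.3 = 2.4

17.1000 + 2.4000i


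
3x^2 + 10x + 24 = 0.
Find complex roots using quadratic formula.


disc = 10^2 - 4*3*24 = 100 - 288 = -188
sqrt(|disc|) = sqrt(188) = 13.7113
Real part = -10/(2*3) = -1.6667
Imag part = 13.7113/(2*3) = 2.2852

-1.6667 ± 2.2852i


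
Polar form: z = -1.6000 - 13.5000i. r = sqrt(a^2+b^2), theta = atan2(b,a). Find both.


r = sqrt(2.56+182.25) = sqrt(184.81) = 13.5945
theta = atan2(-13.5, -1.6) = -96.7591 degrees

r = 13.5945, theta = -96.7591 degrees


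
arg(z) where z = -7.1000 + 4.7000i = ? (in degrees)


Re = -7.1, Im = 4.7
arg = atan2(4.7, -7.1) = 146.4966 degrees

arg(z) = 146.4966 degrees


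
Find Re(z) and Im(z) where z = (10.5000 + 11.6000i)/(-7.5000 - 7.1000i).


Multiply by conjugate: (10.5000 + 11.6000i)(-7.5000 + 7.1000i) / ((-7.5)^2 + (-7.1)^2)
Numerator real = 10.5*(-7.5) + 11.6*(-7.1) = -161.11
Numerator imag = 11.6*(-7.5) - 10.5*(-7.1) = -12.45
Denominator = 106.66
Re(z) = -161.11/106.66 = -1.5105
Im(z) = -12.45/106.66 = -0.1167

Re(z) = -1.5105, Im(z) = -0.1167


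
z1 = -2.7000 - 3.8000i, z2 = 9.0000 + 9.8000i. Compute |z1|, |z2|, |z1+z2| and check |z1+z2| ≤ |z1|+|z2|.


|z1| = sqrt((-2.7)^2 + (-3.8)^2) = sqrt(21.73) = 4.6615
|z2| = sqrt(9^2 + 9.8^2) = sqrt(177.04) = 13.3056
z1+z2 = 6.3000 + 6.0000i
|z1+z2| = sqrt(75.69) = 8.7000
|z1|+|z2| = 4.6615 + 13.3056 = 17.9671

|z1+z2| = 8.7000 ≤ |z1|+|z2| = 17.9671 (verified)


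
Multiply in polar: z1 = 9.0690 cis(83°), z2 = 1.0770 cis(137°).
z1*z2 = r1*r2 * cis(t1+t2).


r = 9.0690 * 1.0770 = 9.7673
theta = 83° + 137° = 220° = 220° (mod 360)

9.7673 cis(220°)


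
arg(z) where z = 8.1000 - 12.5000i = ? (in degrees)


Re = 8.1, Im = -12.5
arg = atan2(-12.5, 8.1) = -57.0568 degrees

arg(z) = -57.0568 degrees


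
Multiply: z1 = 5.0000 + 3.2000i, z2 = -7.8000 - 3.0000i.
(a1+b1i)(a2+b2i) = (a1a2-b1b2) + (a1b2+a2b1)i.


Real = 5*(-7.8) - 3.2*(-3) = -39 - (-9.6) = -29.4
Imag = 5*(-3) - (7.8)*3.2 = -15 - (24.96) = -39.96

-29.4000 - 39.9600i


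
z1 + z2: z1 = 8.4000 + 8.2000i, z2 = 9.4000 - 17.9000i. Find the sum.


Real: 8.4 + 9.4 = 17.8
Imag: 8.2 - 17.9 = -9.7

17.8000 - 9.7000i


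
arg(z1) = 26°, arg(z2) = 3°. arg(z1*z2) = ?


arg(z1*z2) = 26° + 3° = 29°
Normalized to (-180°, 180°]: 29°

29°


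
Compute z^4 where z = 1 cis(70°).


r^4 = 1^4 = 1
n*theta = 4*70° = 280° = 280° (mod 360)
a = 1*cos(280°) = 0.1736
b = 1*sin(280°) = -0.9848

1 cis(280°) = 0.1736 - 0.9848i


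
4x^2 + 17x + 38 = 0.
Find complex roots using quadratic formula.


disc = 17^2 - 4*4*38 = 289 - 608 = -319
sqrt(|disc|) = sqrt(319) = 17.8606
Real part = -17/(2*4) = -2.1250
Imag part = 17.8606/(2*4) = 2.2326

-2.1250 ± 2.2326i


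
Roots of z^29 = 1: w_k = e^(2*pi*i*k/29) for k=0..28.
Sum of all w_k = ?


The sum of all 29th roots of unity is 0.
Geometric series: (1 - w^29)/(1 - w) = (1-1)/(1-w) = 0 since w^29 = 1, w ≠ 1.
Alternatively: coefficient of z^28 in z^29 - 1 is 0.

0


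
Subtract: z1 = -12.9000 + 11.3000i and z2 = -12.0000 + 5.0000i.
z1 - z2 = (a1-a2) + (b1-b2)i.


Real: -12.9 + 12 = -0.9
Imag: 11.3 - 5 = 6.3

-0.9000 + 6.3000i


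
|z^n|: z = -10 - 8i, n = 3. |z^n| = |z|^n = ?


|z| = sqrt(100+64) = sqrt(164) = 12.8062
|z^3| = |z|^3 = (sqrt(164))^3 = 164*sqrt(164)

|z^3| = 164*sqrt(164) ≈ 2100.2247


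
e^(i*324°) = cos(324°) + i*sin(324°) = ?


cos(324°) = 0.8090
sin(324°) = -0.5878

e^(i*324°) = 0.8090 - 0.5878i


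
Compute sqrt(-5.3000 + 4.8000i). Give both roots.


|z| = sqrt(28.09+23.04) = 7.1505
sqrt((|z|+a)/2) = sqrt((7.1505+(-5.3))/2) = sqrt(0.9253) = 0.9619
sqrt((|z|-a)/2) = sqrt((7.1505-(-5.3))/2) = sqrt(6.2253) = 2.4950

±(0.9619 + 2.4950i) i.e. 0.9619 + 2.4950i and -0.9619 - 2.4950i


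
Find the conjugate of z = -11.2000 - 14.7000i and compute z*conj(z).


z_bar = -11.2000 + 14.7000i
z*z_bar = (-11.2)^2 + (-14.7)^2 = 125.44 + 216.09 = 341.53

z_bar = -11.2000 + 14.7000i, z*z_bar = 341.53


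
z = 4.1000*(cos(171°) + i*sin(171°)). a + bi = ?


a = 4.1000*cos(171°) = 4.1000*(-0.98769) = -4.0495
b = 4.1000*sin(171°) = 4.1000*0.15643 = 0.6414

-4.0495 + 0.6414i


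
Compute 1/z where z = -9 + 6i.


|z|^2 = 81+36 = 117
1/z = (-9 - 6i)/117

1/z = -0.0769 - 0.0513i


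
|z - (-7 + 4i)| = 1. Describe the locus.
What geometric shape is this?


|z - z0| = r is a circle with center z0 and radius r.
Center = (-7, 4), radius = 1

Circle with center (-7, 4) and radius 1


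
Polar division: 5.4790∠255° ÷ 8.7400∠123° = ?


r = 5.4790 / 8.7400 = 0.6269
theta = 255° - 123° = 132° = 132° (mod 360)

0.6269 cis(132°)


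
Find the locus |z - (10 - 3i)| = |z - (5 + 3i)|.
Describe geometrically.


Equal distances means the locus is the perpendicular bisector of z1 and z2.
Midpoint = ((10+5)/2, (-3+3)/2) = (7.5000, 0)

Perpendicular bisector through (7.5000, 0)


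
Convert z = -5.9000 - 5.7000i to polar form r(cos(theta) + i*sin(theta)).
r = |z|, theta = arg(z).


r = sqrt(34.81+32.49) = sqrt(67.3) = 8.2037
theta = atan2(-5.7, -5.9) = -135.9878 degrees

r = 8.2037, theta = -135.9878 degrees


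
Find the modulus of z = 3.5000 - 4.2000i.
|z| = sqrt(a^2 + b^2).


|z| = sqrt(3.5^2 + (-4.2)^2) = sqrt(12.25 + 17.64) = sqrt(29.89) = 5.4672

|z| = 5.4672


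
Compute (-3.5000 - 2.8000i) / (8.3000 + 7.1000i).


Conjugate of z2 = 8.3000 - 7.1000i
Numerator: (-3.5000 - 2.8000i)(8.3000 - 7.1000i) = -48.9300 + 1.6100i
Denominator: 8.3^2 + 7.1^2 = 119.3
Result = (-48.9300 + 1.6100i)/119.3

-0.4101 + 0.0135i


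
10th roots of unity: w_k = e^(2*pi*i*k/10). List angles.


The 10th roots of unity are cis(360k/10°) for k=0..9
Angle step = 360/10 = 36°
Primitive root: cis(36°)
Primitive root = 0.8090 + 0.5878i

10 roots at angles: 0°, 36°, 72°, 108°, 144°, 180°, 216°, 252°, 288°, 324°


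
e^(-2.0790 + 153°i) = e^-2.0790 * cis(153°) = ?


e^-2.0790 = 0.12506
cos(153°) = -0.891
sin(153°) = 0.454
Real = 0.12506*(-0.891) = -0.1114
Imag = 0.12506*0.454 = 0.0568

-0.1114 + 0.0568i


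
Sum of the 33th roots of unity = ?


The sum of all 33th roots of unity is 0.
Geometric series: (1 - w^33)/(1 - w) = (1-1)/(1-w) = 0 since w^33 = 1, w ≠ 1.
Alternatively: coefficient of z^32 in z^33 - 1 is 0.

0


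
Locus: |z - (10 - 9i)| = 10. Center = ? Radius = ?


|z - z0| = r is a circle with center z0 and radius r.
Center = (10, -9), radius = 10

Circle with center (10, -9) and radius 10


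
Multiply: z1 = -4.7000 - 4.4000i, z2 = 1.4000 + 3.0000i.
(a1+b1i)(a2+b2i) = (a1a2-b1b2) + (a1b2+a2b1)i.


Real = -4.7*1.4 - (-4.4)*3 = -6.58 - (-13.2) = 6.62
Imag = -4.7*3 + 1.4*(-4.4) = -14.1 - (6.16) = -20.26

6.6200 - 20.2600i


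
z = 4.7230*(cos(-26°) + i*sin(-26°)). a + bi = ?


a = 4.7230*cos(-26°) = 4.7230*0.8988 = 4.2450
b = 4.7230*sin(-26°) = 4.7230*(-0.43837) = -2.0704

4.2450 - 2.0704i


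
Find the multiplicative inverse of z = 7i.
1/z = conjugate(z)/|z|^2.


|z|^2 = 0+49 = 49
1/z = (0 - 7i)/49

1/z = 0 - 0.1429i


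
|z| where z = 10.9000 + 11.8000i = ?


|z| = sqrt(10.9^2 + 11.8^2) = sqrt(118.81 + 139.24) = sqrt(258.05) = 16.0639

|z| = 16.0639


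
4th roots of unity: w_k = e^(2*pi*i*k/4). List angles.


The 4th roots of unity are cis(360k/4°) for k=0..3
Angle step = 360/4 = 90°
Primitive root: cis(90°)
Primitive root = 0 + 1.0000i

4 roots at angles: 0°, 90°, 180°, 270°


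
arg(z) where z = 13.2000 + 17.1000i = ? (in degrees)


Re = 13.2, Im = 17.1
arg = atan2(17.1, 13.2) = 52.3344 degrees

arg(z) = 52.3344 degrees


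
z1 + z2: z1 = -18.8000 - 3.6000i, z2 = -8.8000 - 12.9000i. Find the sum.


Real: -18.8 - 8.8 = -27.6
Imag: -3.6 - 12.9 = -16.5

-27.6000 - 16.5000i


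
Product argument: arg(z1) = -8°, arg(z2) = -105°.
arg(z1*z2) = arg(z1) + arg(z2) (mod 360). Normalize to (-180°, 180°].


arg(z1*z2) = -8° - 105° = -113°
Normalized to (-180°, 180°]: -113°

-113°


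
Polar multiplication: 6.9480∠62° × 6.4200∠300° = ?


r = 6.9480 * 6.4200 = 44.6062
theta = 62° + 300° = 362° = 2° (mod 360)

44.6062 cis(2°)


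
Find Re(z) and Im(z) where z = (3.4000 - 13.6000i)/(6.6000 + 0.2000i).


Multiply by conjugate: (3.4000 - 13.6000i)(6.6000 - 0.2000i) / (6.6^2 + 0.2^2)
Numerator real = 3.4*6.6 - (13.6)*0.2 = 19.72
Numerator imag = -13.6*6.6 - 3.4*0.2 = -90.44
Denominator = 43.6
Re(z) = 19.72/43.6 = 0.4523
Im(z) = -90.44/43.6 = -2.0743

Re(z) = 0.4523, Im(z) = -2.0743
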